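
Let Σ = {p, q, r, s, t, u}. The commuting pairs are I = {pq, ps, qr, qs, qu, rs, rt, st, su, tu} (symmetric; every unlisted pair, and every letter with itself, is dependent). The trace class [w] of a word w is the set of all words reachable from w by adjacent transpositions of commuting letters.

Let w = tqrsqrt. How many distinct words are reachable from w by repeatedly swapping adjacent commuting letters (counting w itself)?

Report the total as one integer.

0(t) covers ∅
1(q) covers 0:t
2(r) covers ∅
3(s) covers ∅
4(q) covers 1:q
5(r) covers 2:r
6(t) covers 4:q
floor of heap: 0:t, 2:r, 3:s
completions by unplaced set U, small U first (add the entries for U minus each lowest piece of U):
  |U|=1: {3}:1  {5}:1  {6}:1
  |U|=2: {2,5}:1  {3,5}:2  {3,6}:2  {4,6}:1  {5,6}:2
  |U|=3: {1,4,6}:1  {2,3,5}:3  {2,5,6}:3  {3,4,6}:3  {3,5,6}:6  {4,5,6}:3
  |U|=4: {0,1,4,6}:1  {1,3,4,6}:4  {1,4,5,6}:4  {2,3,5,6}:12  {2,4,5,6}:6  {3,4,5,6}:12
  |U|=5: {0,1,3,4,6}:5  {0,1,4,5,6}:5  {1,2,4,5,6}:10  {1,3,4,5,6}:20  {2,3,4,5,6}:30
  start at 0(t): 60
  start at 2(r): 30
  start at 3(s): 15
sum over floor = 105

105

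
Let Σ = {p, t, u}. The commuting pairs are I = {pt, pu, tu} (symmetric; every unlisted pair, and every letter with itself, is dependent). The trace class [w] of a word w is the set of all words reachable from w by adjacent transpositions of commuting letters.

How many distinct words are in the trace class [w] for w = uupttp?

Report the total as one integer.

drop 0:u onto floor
drop 1:u onto {0:u}
drop 2:p onto floor
drop 3:t onto floor
drop 4:t onto {3:t}
drop 5:p onto {2:p}
ground layer = {0:u, 2:p, 3:t}
drop-orders for the pieces not yet dropped (sum over which currently-grounded one goes next):
  1 to go: {1} 1  {4} 1  {5} 1
  2 to go: {0,1} 1  {1,4} 2  {1,5} 2  {2,5} 1  {3,4} 1  {4,5} 2
  3 to go: {0,1,4} 3  {0,1,5} 3  {1,2,5} 3  {1,3,4} 3  {1,4,5} 6  {2,4,5} 3  {3,4,5} 3
  4 to go: {0,1,2,5} 6  {0,1,3,4} 6  {0,1,4,5} 12  {1,2,4,5} 12  {1,3,4,5} 12  {2,3,4,5} 6
  if 0:u drops first: 30 orders
  if 2:p drops first: 30 orders
  if 3:t drops first: 30 orders
heap linearizations: 90

90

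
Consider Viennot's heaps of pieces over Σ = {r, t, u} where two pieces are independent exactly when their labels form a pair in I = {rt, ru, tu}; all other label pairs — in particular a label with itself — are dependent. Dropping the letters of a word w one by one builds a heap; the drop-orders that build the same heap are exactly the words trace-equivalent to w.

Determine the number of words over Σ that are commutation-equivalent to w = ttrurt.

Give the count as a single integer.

60

#0=t has no predecessor
#1=t depends on [0:t]
#2=r has no predecessor
#3=u has no predecessor
#4=r depends on [2:r]
#5=t depends on [1:t]
sources: [0:t, 2:r, 3:u]
N(rest) = Σ N(rest − s) over sources s of rest; N(one piece) = 1:
  size 1 → [3]=1  [4]=1  [5]=1
  size 2 → [1,5]=1  [2,4]=1  [3,4]=2  [3,5]=2  [4,5]=2
  size 3 → [0,1,5]=1  [1,3,5]=3  [1,4,5]=3  [2,3,4]=3  [2,4,5]=3  [3,4,5]=6
  size 4 → [0,1,3,5]=4  [0,1,4,5]=4  [1,2,4,5]=6  [1,3,4,5]=12  [2,3,4,5]=12
  first=0(t) contributes 30
  first=2(r) contributes 20
  first=3(u) contributes 10
|[w]| = 60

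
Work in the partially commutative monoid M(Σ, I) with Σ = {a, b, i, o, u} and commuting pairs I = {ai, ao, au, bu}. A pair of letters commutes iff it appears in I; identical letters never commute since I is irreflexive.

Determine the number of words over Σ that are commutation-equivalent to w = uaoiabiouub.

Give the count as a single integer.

0(u) covers ∅
1(a) covers ∅
2(o) covers 0:u
3(i) covers 2:o
4(a) covers 1:a
5(b) covers 3:i, 4:a
6(i) covers 5:b
7(o) covers 6:i
8(u) covers 7:o
9(u) covers 8:u
10(b) covers 7:o
floor of heap: 0:u, 1:a
completions by unplaced set U, small U first (add the entries for U minus each lowest piece of U):
  |U|=1: {9}:1  {10}:1
  |U|=2: {8,9}:1  {9,10}:2
  |U|=3: {8,9,10}:3
  |U|=4: {7,8,9,10}:3
  |U|=5: {6,7,8,9,10}:3
  |U|=6: {5,6,7,8,9,10}:3
  |U|=7: {3,5,6,7,8,9,10}:3  {4,5,6,7,8,9,10}:3
  |U|=8: {1,4,5,6,7,8,9,10}:3  {2,3,5,6,7,8,9,10}:3  {3,4,5,6,7,8,9,10}:6
  |U|=9: {0,2,3,5,6,7,8,9,10}:3  {1,3,4,5,6,7,8,9,10}:9  {2,3,4,5,6,7,8,9,10}:9
  start at 0(u): 18
  start at 1(a): 12
sum over floor = 30

30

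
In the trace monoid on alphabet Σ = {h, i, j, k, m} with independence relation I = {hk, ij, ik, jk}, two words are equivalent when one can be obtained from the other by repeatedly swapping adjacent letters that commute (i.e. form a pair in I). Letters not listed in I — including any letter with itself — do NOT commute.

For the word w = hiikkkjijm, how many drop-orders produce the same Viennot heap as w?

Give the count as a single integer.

840

piece 0:h — minimal
piece 1:i rests on {0:h}
piece 2:i rests on {1:i}
piece 3:k — minimal
piece 4:k rests on {3:k}
piece 5:k rests on {4:k}
piece 6:j rests on {0:h}
piece 7:i rests on {2:i}
piece 8:j rests on {6:j}
piece 9:m rests on {5:k, 7:i, 8:j}
minimal pieces: {0:h, 3:k}
ways to finish when only these pieces remain (= sum over removing one remaining piece with nothing left below it):
  1 left: {9}→1
  2 left: {5,9}→1  {7,9}→1  {8,9}→1
  3 left: {2,7,9}→1  {4,5,9}→1  {5,7,9}→2  {5,8,9}→2  {6,8,9}→1  {7,8,9}→2
  4 left: {1,2,7,9}→1  {2,5,7,9}→3  {2,7,8,9}→3  {3,4,5,9}→1  {4,5,7,9}→3  {4,5,8,9}→3  {5,6,8,9}→3  {5,7,8,9}→6  {6,7,8,9}→3
  5 left: {1,2,5,7,9}→4  {1,2,7,8,9}→4  {2,4,5,7,9}→6  {2,5,7,8,9}→12  {2,6,7,8,9}→6  {3,4,5,7,9}→4  {3,4,5,8,9}→4  {4,5,6,8,9}→6  {4,5,7,8,9}→12  {5,6,7,8,9}→12
  6 left: {1,2,4,5,7,9}→10  {1,2,5,7,8,9}→20  {1,2,6,7,8,9}→10  {2,3,4,5,7,9}→10  {2,4,5,7,8,9}→30  {2,5,6,7,8,9}→30  {3,4,5,6,8,9}→10  {3,4,5,7,8,9}→20  {4,5,6,7,8,9}→30
  7 left: {0,1,2,6,7,8,9}→10  {1,2,3,4,5,7,9}→20  {1,2,4,5,7,8,9}→60  {1,2,5,6,7,8,9}→60  {2,3,4,5,7,8,9}→60  {2,4,5,6,7,8,9}→90  {3,4,5,6,7,8,9}→60
  8 left: {0,1,2,5,6,7,8,9}→70  {1,2,3,4,5,7,8,9}→140  {1,2,4,5,6,7,8,9}→210  {2,3,4,5,6,7,8,9}→210
  placing 0:h first → 560 extensions
  placing 3:k first → 280 extensions
total linear extensions = 840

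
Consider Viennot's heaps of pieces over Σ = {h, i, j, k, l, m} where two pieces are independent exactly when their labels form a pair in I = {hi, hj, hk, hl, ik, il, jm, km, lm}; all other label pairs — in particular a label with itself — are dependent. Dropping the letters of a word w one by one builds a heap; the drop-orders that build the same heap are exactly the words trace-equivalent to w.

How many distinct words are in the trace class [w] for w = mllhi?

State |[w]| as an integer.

20

#0=m has no predecessor
#1=l has no predecessor
#2=l depends on [1:l]
#3=h depends on [0:m]
#4=i depends on [0:m]
sources: [0:m, 1:l]
N(rest) = Σ N(rest − s) over sources s of rest; N(one piece) = 1:
  size 1 → [2]=1  [3]=1  [4]=1
  size 2 → [1,2]=1  [2,3]=2  [2,4]=2  [3,4]=2
  size 3 → [0,3,4]=2  [1,2,3]=3  [1,2,4]=3  [2,3,4]=6
  first=0(m) contributes 12
  first=1(l) contributes 8
|[w]| = 20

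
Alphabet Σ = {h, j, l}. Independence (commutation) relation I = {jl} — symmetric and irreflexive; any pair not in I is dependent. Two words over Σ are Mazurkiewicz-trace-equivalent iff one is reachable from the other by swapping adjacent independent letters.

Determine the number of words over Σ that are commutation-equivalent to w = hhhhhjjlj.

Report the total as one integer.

4

drop 0:h onto floor
drop 1:h onto {0:h}
drop 2:h onto {1:h}
drop 3:h onto {2:h}
drop 4:h onto {3:h}
drop 5:j onto {4:h}
drop 6:j onto {5:j}
drop 7:l onto {4:h}
drop 8:j onto {6:j}
ground layer = {0:h}
drop-orders for the pieces not yet dropped (sum over which currently-grounded one goes next):
  1 to go: {7} 1  {8} 1
  2 to go: {6,8} 1  {7,8} 2
  3 to go: {5,6,8} 1  {6,7,8} 3
  4 to go: {5,6,7,8} 4
  5 to go: {4,5,6,7,8} 4
  6 to go: {3,4,5,6,7,8} 4
  7 to go: {2,3,4,5,6,7,8} 4
  if 0:h drops first: 4 orders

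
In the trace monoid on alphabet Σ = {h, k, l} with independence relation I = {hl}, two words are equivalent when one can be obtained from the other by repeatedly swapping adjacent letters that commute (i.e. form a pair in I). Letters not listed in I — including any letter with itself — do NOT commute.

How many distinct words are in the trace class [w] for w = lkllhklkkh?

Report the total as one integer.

3

piece 0:l — minimal
piece 1:k rests on {0:l}
piece 2:l rests on {1:k}
piece 3:l rests on {2:l}
piece 4:h rests on {1:k}
piece 5:k rests on {3:l, 4:h}
piece 6:l rests on {5:k}
piece 7:k rests on {6:l}
piece 8:k rests on {7:k}
piece 9:h rests on {8:k}
minimal pieces: {0:l}
ways to finish when only these pieces remain (= sum over removing one remaining piece with nothing left below it):
  1 left: {9}→1
  2 left: {8,9}→1
  3 left: {7,8,9}→1
  4 left: {6,7,8,9}→1
  5 left: {5,6,7,8,9}→1
  6 left: {3,5,6,7,8,9}→1  {4,5,6,7,8,9}→1
  7 left: {2,3,5,6,7,8,9}→1  {3,4,5,6,7,8,9}→2
  8 left: {2,3,4,5,6,7,8,9}→3
  placing 0:l first → 3 extensions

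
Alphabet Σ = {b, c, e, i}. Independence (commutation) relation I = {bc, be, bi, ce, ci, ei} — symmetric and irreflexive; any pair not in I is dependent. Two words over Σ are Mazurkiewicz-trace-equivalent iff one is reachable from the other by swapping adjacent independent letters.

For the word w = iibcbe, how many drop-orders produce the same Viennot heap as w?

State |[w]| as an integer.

drop 0:i onto floor
drop 1:i onto {0:i}
drop 2:b onto floor
drop 3:c onto floor
drop 4:b onto {2:b}
drop 5:e onto floor
ground layer = {0:i, 2:b, 3:c, 5:e}
drop-orders for the pieces not yet dropped (sum over which currently-grounded one goes next):
  1 to go: {1} 1  {3} 1  {4} 1  {5} 1
  2 to go: {0,1} 1  {1,3} 2  {1,4} 2  {1,5} 2  {2,4} 1  {3,4} 2  {3,5} 2  {4,5} 2
  3 to go: {0,1,3} 3  {0,1,4} 3  {0,1,5} 3  {1,2,4} 3  {1,3,4} 6  {1,3,5} 6  {1,4,5} 6  {2,3,4} 3  {2,4,5} 3  {3,4,5} 6
  4 to go: {0,1,2,4} 6  {0,1,3,4} 12  {0,1,3,5} 12  {0,1,4,5} 12  {1,2,3,4} 12  {1,2,4,5} 12  {1,3,4,5} 24  {2,3,4,5} 12
  if 0:i drops first: 60 orders
  if 2:b drops first: 60 orders
  if 3:c drops first: 30 orders
  if 5:e drops first: 30 orders
heap linearizations: 180

180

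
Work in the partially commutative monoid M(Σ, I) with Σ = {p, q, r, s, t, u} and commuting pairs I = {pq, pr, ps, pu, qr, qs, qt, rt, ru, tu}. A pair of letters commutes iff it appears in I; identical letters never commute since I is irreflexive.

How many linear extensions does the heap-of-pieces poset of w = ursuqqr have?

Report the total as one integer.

#0=u has no predecessor
#1=r has no predecessor
#2=s depends on [0:u, 1:r]
#3=u depends on [2:s]
#4=q depends on [3:u]
#5=q depends on [4:q]
#6=r depends on [2:s]
sources: [0:u, 1:r]
N(rest) = Σ N(rest − s) over sources s of rest; N(one piece) = 1:
  size 1 → [5]=1  [6]=1
  size 2 → [4,5]=1  [5,6]=2
  size 3 → [3,4,5]=1  [4,5,6]=3
  size 4 → [3,4,5,6]=4
  size 5 → [2,3,4,5,6]=4
  first=0(u) contributes 4
  first=1(r) contributes 4
|[w]| = 8

8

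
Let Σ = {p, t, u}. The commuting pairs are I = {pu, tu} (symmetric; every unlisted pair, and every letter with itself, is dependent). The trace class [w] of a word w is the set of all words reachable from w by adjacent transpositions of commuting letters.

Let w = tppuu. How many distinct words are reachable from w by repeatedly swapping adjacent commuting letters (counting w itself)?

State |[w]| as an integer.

10

piece 0:t — minimal
piece 1:p rests on {0:t}
piece 2:p rests on {1:p}
piece 3:u — minimal
piece 4:u rests on {3:u}
minimal pieces: {0:t, 3:u}
ways to finish when only these pieces remain (= sum over removing one remaining piece with nothing left below it):
  1 left: {2}→1  {4}→1
  2 left: {1,2}→1  {2,4}→2  {3,4}→1
  3 left: {0,1,2}→1  {1,2,4}→3  {2,3,4}→3
  placing 0:t first → 6 extensions
  placing 3:u first → 4 extensions
total linear extensions = 10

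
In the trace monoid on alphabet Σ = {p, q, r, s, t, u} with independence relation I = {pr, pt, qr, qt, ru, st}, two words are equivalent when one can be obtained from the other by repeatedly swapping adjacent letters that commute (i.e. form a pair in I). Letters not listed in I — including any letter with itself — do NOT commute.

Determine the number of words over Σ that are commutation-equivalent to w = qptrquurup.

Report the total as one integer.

piece 0:q — minimal
piece 1:p rests on {0:q}
piece 2:t — minimal
piece 3:r rests on {2:t}
piece 4:q rests on {1:p}
piece 5:u rests on {2:t, 4:q}
piece 6:u rests on {5:u}
piece 7:r rests on {3:r}
piece 8:u rests on {6:u}
piece 9:p rests on {8:u}
minimal pieces: {0:q, 2:t}
ways to finish when only these pieces remain (= sum over removing one remaining piece with nothing left below it):
  1 left: {7}→1  {9}→1
  2 left: {3,7}→1  {7,9}→2  {8,9}→1
  3 left: {3,7,9}→3  {6,8,9}→1  {7,8,9}→3
  4 left: {3,7,8,9}→6  {5,6,8,9}→1  {6,7,8,9}→4
  5 left: {3,6,7,8,9}→10  {4,5,6,8,9}→1  {5,6,7,8,9}→5
  6 left: {1,4,5,6,8,9}→1  {3,5,6,7,8,9}→15  {4,5,6,7,8,9}→6
  7 left: {0,1,4,5,6,8,9}→1  {1,4,5,6,7,8,9}→7  {2,3,5,6,7,8,9}→15  {3,4,5,6,7,8,9}→21
  8 left: {0,1,4,5,6,7,8,9}→8  {1,3,4,5,6,7,8,9}→28  {2,3,4,5,6,7,8,9}→36
  placing 0:q first → 64 extensions
  placing 2:t first → 36 extensions
total linear extensions = 100

100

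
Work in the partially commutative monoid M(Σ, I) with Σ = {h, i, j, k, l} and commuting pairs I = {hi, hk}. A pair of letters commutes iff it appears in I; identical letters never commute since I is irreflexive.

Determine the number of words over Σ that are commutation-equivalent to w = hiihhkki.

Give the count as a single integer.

56

drop 0:h onto floor
drop 1:i onto floor
drop 2:i onto {1:i}
drop 3:h onto {0:h}
drop 4:h onto {3:h}
drop 5:k onto {2:i}
drop 6:k onto {5:k}
drop 7:i onto {6:k}
ground layer = {0:h, 1:i}
drop-orders for the pieces not yet dropped (sum over which currently-grounded one goes next):
  1 to go: {4} 1  {7} 1
  2 to go: {3,4} 1  {4,7} 2  {6,7} 1
  3 to go: {0,3,4} 1  {3,4,7} 3  {4,6,7} 3  {5,6,7} 1
  4 to go: {0,3,4,7} 4  {2,5,6,7} 1  {3,4,6,7} 6  {4,5,6,7} 4
  5 to go: {0,3,4,6,7} 10  {1,2,5,6,7} 1  {2,4,5,6,7} 5  {3,4,5,6,7} 10
  6 to go: {0,3,4,5,6,7} 20  {1,2,4,5,6,7} 6  {2,3,4,5,6,7} 15
  if 0:h drops first: 21 orders
  if 1:i drops first: 35 orders
heap linearizations: 56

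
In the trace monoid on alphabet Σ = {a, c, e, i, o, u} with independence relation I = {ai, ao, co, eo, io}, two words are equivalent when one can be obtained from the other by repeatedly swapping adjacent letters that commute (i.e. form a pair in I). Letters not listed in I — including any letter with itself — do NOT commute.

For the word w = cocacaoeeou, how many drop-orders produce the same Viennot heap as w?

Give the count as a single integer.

120

piece 0:c — minimal
piece 1:o — minimal
piece 2:c rests on {0:c}
piece 3:a rests on {2:c}
piece 4:c rests on {3:a}
piece 5:a rests on {4:c}
piece 6:o rests on {1:o}
piece 7:e rests on {5:a}
piece 8:e rests on {7:e}
piece 9:o rests on {6:o}
piece 10:u rests on {8:e, 9:o}
minimal pieces: {0:c, 1:o}
ways to finish when only these pieces remain (= sum over removing one remaining piece with nothing left below it):
  1 left: {10}→1
  2 left: {8,10}→1  {9,10}→1
  3 left: {6,9,10}→1  {7,8,10}→1  {8,9,10}→2
  4 left: {1,6,9,10}→1  {5,7,8,10}→1  {6,8,9,10}→3  {7,8,9,10}→3
  5 left: {1,6,8,9,10}→4  {4,5,7,8,10}→1  {5,7,8,9,10}→4  {6,7,8,9,10}→6
  6 left: {1,6,7,8,9,10}→10  {3,4,5,7,8,10}→1  {4,5,7,8,9,10}→5  {5,6,7,8,9,10}→10
  7 left: {1,5,6,7,8,9,10}→20  {2,3,4,5,7,8,10}→1  {3,4,5,7,8,9,10}→6  {4,5,6,7,8,9,10}→15
  8 left: {0,2,3,4,5,7,8,10}→1  {1,4,5,6,7,8,9,10}→35  {2,3,4,5,7,8,9,10}→7  {3,4,5,6,7,8,9,10}→21
  9 left: {0,2,3,4,5,7,8,9,10}→8  {1,3,4,5,6,7,8,9,10}→56  {2,3,4,5,6,7,8,9,10}→28
  placing 0:c first → 84 extensions
  placing 1:o first → 36 extensions
total linear extensions = 120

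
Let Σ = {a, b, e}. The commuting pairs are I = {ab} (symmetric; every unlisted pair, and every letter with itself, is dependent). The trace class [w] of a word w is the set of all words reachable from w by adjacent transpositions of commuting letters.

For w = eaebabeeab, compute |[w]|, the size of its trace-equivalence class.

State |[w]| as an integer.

6

#0=e has no predecessor
#1=a depends on [0:e]
#2=e depends on [1:a]
#3=b depends on [2:e]
#4=a depends on [2:e]
#5=b depends on [3:b]
#6=e depends on [4:a, 5:b]
#7=e depends on [6:e]
#8=a depends on [7:e]
#9=b depends on [7:e]
sources: [0:e]
N(rest) = Σ N(rest − s) over sources s of rest; N(one piece) = 1:
  size 1 → [8]=1  [9]=1
  size 2 → [8,9]=2
  size 3 → [7,8,9]=2
  size 4 → [6,7,8,9]=2
  size 5 → [4,6,7,8,9]=2  [5,6,7,8,9]=2
  size 6 → [3,5,6,7,8,9]=2  [4,5,6,7,8,9]=4
  size 7 → [3,4,5,6,7,8,9]=6
  size 8 → [2,3,4,5,6,7,8,9]=6
  first=0(e) contributes 6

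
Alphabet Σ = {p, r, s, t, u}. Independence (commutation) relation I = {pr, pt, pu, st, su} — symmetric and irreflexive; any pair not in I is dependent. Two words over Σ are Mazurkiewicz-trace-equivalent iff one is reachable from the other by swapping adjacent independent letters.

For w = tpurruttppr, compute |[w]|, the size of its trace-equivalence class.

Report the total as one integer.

piece 0:t — minimal
piece 1:p — minimal
piece 2:u rests on {0:t}
piece 3:r rests on {2:u}
piece 4:r rests on {3:r}
piece 5:u rests on {4:r}
piece 6:t rests on {5:u}
piece 7:t rests on {6:t}
piece 8:p rests on {1:p}
piece 9:p rests on {8:p}
piece 10:r rests on {7:t}
minimal pieces: {0:t, 1:p}
ways to finish when only these pieces remain (= sum over removing one remaining piece with nothing left below it):
  1 left: {9}→1  {10}→1
  2 left: {7,10}→1  {8,9}→1  {9,10}→2
  3 left: {1,8,9}→1  {6,7,10}→1  {7,9,10}→3  {8,9,10}→3
  4 left: {1,8,9,10}→4  {5,6,7,10}→1  {6,7,9,10}→4  {7,8,9,10}→6
  5 left: {1,7,8,9,10}→10  {4,5,6,7,10}→1  {5,6,7,9,10}→5  {6,7,8,9,10}→10
  6 left: {1,6,7,8,9,10}→20  {3,4,5,6,7,10}→1  {4,5,6,7,9,10}→6  {5,6,7,8,9,10}→15
  7 left: {1,5,6,7,8,9,10}→35  {2,3,4,5,6,7,10}→1  {3,4,5,6,7,9,10}→7  {4,5,6,7,8,9,10}→21
  8 left: {0,2,3,4,5,6,7,10}→1  {1,4,5,6,7,8,9,10}→56  {2,3,4,5,6,7,9,10}→8  {3,4,5,6,7,8,9,10}→28
  9 left: {0,2,3,4,5,6,7,9,10}→9  {1,3,4,5,6,7,8,9,10}→84  {2,3,4,5,6,7,8,9,10}→36
  placing 0:t first → 120 extensions
  placing 1:p first → 45 extensions
total linear extensions = 165

165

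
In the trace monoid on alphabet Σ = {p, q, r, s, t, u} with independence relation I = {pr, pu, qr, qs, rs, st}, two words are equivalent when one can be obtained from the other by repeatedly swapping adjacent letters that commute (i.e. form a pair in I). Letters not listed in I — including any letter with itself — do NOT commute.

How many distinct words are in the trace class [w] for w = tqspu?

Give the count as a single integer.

6

piece 0:t — minimal
piece 1:q rests on {0:t}
piece 2:s — minimal
piece 3:p rests on {1:q, 2:s}
piece 4:u rests on {1:q, 2:s}
minimal pieces: {0:t, 2:s}
ways to finish when only these pieces remain (= sum over removing one remaining piece with nothing left below it):
  1 left: {3}→1  {4}→1
  2 left: {3,4}→2
  3 left: {1,3,4}→2  {2,3,4}→2
  placing 0:t first → 4 extensions
  placing 2:s first → 2 extensions
total linear extensions = 6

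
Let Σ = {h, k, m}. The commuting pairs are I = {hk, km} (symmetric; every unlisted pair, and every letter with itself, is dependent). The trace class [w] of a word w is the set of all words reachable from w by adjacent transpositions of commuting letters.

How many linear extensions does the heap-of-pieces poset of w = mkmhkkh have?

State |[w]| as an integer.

35

0(m) covers ∅
1(k) covers ∅
2(m) covers 0:m
3(h) covers 2:m
4(k) covers 1:k
5(k) covers 4:k
6(h) covers 3:h
floor of heap: 0:m, 1:k
completions by unplaced set U, small U first (add the entries for U minus each lowest piece of U):
  |U|=1: {5}:1  {6}:1
  |U|=2: {3,6}:1  {4,5}:1  {5,6}:2
  |U|=3: {1,4,5}:1  {2,3,6}:1  {3,5,6}:3  {4,5,6}:3
  |U|=4: {0,2,3,6}:1  {1,4,5,6}:4  {2,3,5,6}:4  {3,4,5,6}:6
  |U|=5: {0,2,3,5,6}:5  {1,3,4,5,6}:10  {2,3,4,5,6}:10
  start at 0(m): 20
  start at 1(k): 15
sum over floor = 35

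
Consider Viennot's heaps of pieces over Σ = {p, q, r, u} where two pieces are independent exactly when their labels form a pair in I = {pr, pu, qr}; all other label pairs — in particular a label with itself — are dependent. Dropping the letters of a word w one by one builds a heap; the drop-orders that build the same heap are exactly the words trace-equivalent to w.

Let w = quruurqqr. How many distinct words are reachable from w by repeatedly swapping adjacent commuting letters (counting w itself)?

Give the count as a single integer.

#0=q has no predecessor
#1=u depends on [0:q]
#2=r depends on [1:u]
#3=u depends on [2:r]
#4=u depends on [3:u]
#5=r depends on [4:u]
#6=q depends on [4:u]
#7=q depends on [6:q]
#8=r depends on [5:r]
sources: [0:q]
N(rest) = Σ N(rest − s) over sources s of rest; N(one piece) = 1:
  size 1 → [7]=1  [8]=1
  size 2 → [5,8]=1  [6,7]=1  [7,8]=2
  size 3 → [5,7,8]=3  [6,7,8]=3
  size 4 → [5,6,7,8]=6
  size 5 → [4,5,6,7,8]=6
  size 6 → [3,4,5,6,7,8]=6
  size 7 → [2,3,4,5,6,7,8]=6
  first=0(q) contributes 6

6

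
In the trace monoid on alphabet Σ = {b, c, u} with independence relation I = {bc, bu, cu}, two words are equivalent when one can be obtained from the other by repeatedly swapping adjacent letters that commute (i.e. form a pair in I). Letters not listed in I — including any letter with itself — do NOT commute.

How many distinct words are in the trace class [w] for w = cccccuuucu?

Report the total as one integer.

210

0(c) covers ∅
1(c) covers 0:c
2(c) covers 1:c
3(c) covers 2:c
4(c) covers 3:c
5(u) covers ∅
6(u) covers 5:u
7(u) covers 6:u
8(c) covers 4:c
9(u) covers 7:u
floor of heap: 0:c, 5:u
completions by unplaced set U, small U first (add the entries for U minus each lowest piece of U):
  |U|=1: {8}:1  {9}:1
  |U|=2: {4,8}:1  {7,9}:1  {8,9}:2
  |U|=3: {3,4,8}:1  {4,8,9}:3  {6,7,9}:1  {7,8,9}:3
  |U|=4: {2,3,4,8}:1  {3,4,8,9}:4  {4,7,8,9}:6  {5,6,7,9}:1  {6,7,8,9}:4
  |U|=5: {1,2,3,4,8}:1  {2,3,4,8,9}:5  {3,4,7,8,9}:10  {4,6,7,8,9}:10  {5,6,7,8,9}:5
  |U|=6: {0,1,2,3,4,8}:1  {1,2,3,4,8,9}:6  {2,3,4,7,8,9}:15  {3,4,6,7,8,9}:20  {4,5,6,7,8,9}:15
  |U|=7: {0,1,2,3,4,8,9}:7  {1,2,3,4,7,8,9}:21  {2,3,4,6,7,8,9}:35  {3,4,5,6,7,8,9}:35
  |U|=8: {0,1,2,3,4,7,8,9}:28  {1,2,3,4,6,7,8,9}:56  {2,3,4,5,6,7,8,9}:70
  start at 0(c): 126
  start at 5(u): 84
sum over floor = 210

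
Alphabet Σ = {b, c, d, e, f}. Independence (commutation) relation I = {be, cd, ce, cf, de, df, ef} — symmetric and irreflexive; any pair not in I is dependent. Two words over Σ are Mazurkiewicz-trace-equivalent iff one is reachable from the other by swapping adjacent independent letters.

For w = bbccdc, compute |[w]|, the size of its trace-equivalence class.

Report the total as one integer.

4

#0=b has no predecessor
#1=b depends on [0:b]
#2=c depends on [1:b]
#3=c depends on [2:c]
#4=d depends on [1:b]
#5=c depends on [3:c]
sources: [0:b]
N(rest) = Σ N(rest − s) over sources s of rest; N(one piece) = 1:
  size 1 → [4]=1  [5]=1
  size 2 → [3,5]=1  [4,5]=2
  size 3 → [2,3,5]=1  [3,4,5]=3
  size 4 → [2,3,4,5]=4
  first=0(b) contributes 4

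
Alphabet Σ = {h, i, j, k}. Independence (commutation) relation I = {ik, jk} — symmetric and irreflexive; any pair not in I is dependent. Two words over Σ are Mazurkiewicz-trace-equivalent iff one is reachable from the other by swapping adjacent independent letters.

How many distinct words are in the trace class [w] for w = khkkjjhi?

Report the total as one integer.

6

drop 0:k onto floor
drop 1:h onto {0:k}
drop 2:k onto {1:h}
drop 3:k onto {2:k}
drop 4:j onto {1:h}
drop 5:j onto {4:j}
drop 6:h onto {3:k, 5:j}
drop 7:i onto {6:h}
ground layer = {0:k}
drop-orders for the pieces not yet dropped (sum over which currently-grounded one goes next):
  1 to go: {7} 1
  2 to go: {6,7} 1
  3 to go: {3,6,7} 1  {5,6,7} 1
  4 to go: {2,3,6,7} 1  {3,5,6,7} 2  {4,5,6,7} 1
  5 to go: {2,3,5,6,7} 3  {3,4,5,6,7} 3
  6 to go: {2,3,4,5,6,7} 6
  if 0:k drops first: 6 orders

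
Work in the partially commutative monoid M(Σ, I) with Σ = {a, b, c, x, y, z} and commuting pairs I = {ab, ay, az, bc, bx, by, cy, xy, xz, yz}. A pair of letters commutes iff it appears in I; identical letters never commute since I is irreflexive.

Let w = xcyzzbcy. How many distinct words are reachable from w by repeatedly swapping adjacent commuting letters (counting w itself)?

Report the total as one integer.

0(x) covers ∅
1(c) covers 0:x
2(y) covers ∅
3(z) covers 1:c
4(z) covers 3:z
5(b) covers 4:z
6(c) covers 4:z
7(y) covers 2:y
floor of heap: 0:x, 2:y
completions by unplaced set U, small U first (add the entries for U minus each lowest piece of U):
  |U|=1: {5}:1  {6}:1  {7}:1
  |U|=2: {2,7}:1  {5,6}:2  {5,7}:2  {6,7}:2
  |U|=3: {2,5,7}:3  {2,6,7}:3  {4,5,6}:2  {5,6,7}:6
  |U|=4: {2,5,6,7}:12  {3,4,5,6}:2  {4,5,6,7}:8
  |U|=5: {1,3,4,5,6}:2  {2,4,5,6,7}:20  {3,4,5,6,7}:10
  |U|=6: {0,1,3,4,5,6}:2  {1,3,4,5,6,7}:12  {2,3,4,5,6,7}:30
  start at 0(x): 42
  start at 2(y): 14
sum over floor = 56

56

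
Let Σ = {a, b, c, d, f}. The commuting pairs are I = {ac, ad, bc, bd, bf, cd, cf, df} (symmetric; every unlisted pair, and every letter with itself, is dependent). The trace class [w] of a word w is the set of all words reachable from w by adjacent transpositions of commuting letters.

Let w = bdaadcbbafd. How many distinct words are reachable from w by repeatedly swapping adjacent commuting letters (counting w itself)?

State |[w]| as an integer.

1320

#0=b has no predecessor
#1=d has no predecessor
#2=a depends on [0:b]
#3=a depends on [2:a]
#4=d depends on [1:d]
#5=c has no predecessor
#6=b depends on [3:a]
#7=b depends on [6:b]
#8=a depends on [7:b]
#9=f depends on [8:a]
#10=d depends on [4:d]
sources: [0:b, 1:d, 5:c]
N(rest) = Σ N(rest − s) over sources s of rest; N(one piece) = 1:
  size 1 → [5]=1  [9]=1  [10]=1
  size 2 → [4,10]=1  [5,9]=2  [5,10]=2  [8,9]=1  [9,10]=2
  size 3 → [1,4,10]=1  [4,5,10]=3  [4,9,10]=3  [5,8,9]=3  [5,9,10]=6  [7,8,9]=1  [8,9,10]=3
  size 4 → [1,4,5,10]=4  [1,4,9,10]=4  [4,5,9,10]=12  [4,8,9,10]=6  [5,7,8,9]=4  [5,8,9,10]=12  [6,7,8,9]=1  [7,8,9,10]=4
  size 5 → [1,4,5,9,10]=20  [1,4,8,9,10]=10  [3,6,7,8,9]=1  [4,5,8,9,10]=30  [4,7,8,9,10]=10  [5,6,7,8,9]=5  [5,7,8,9,10]=20  [6,7,8,9,10]=5
  size 6 → [1,4,5,8,9,10]=60  [1,4,7,8,9,10]=20  [2,3,6,7,8,9]=1  [3,5,6,7,8,9]=6  [3,6,7,8,9,10]=6  [4,5,7,8,9,10]=60  [4,6,7,8,9,10]=15  [5,6,7,8,9,10]=30
  size 7 → [0,2,3,6,7,8,9]=1  [1,4,5,7,8,9,10]=140  [1,4,6,7,8,9,10]=35  [2,3,5,6,7,8,9]=7  [2,3,6,7,8,9,10]=7  [3,4,6,7,8,9,10]=21  [3,5,6,7,8,9,10]=42  [4,5,6,7,8,9,10]=105
  size 8 → [0,2,3,5,6,7,8,9]=8  [0,2,3,6,7,8,9,10]=8  [1,3,4,6,7,8,9,10]=56  [1,4,5,6,7,8,9,10]=280  [2,3,4,6,7,8,9,10]=28  [2,3,5,6,7,8,9,10]=56  [3,4,5,6,7,8,9,10]=168
  size 9 → [0,2,3,4,6,7,8,9,10]=36  [0,2,3,5,6,7,8,9,10]=72  [1,2,3,4,6,7,8,9,10]=84  [1,3,4,5,6,7,8,9,10]=504  [2,3,4,5,6,7,8,9,10]=252
  first=0(b) contributes 840
  first=1(d) contributes 360
  first=5(c) contributes 120
|[w]| = 1320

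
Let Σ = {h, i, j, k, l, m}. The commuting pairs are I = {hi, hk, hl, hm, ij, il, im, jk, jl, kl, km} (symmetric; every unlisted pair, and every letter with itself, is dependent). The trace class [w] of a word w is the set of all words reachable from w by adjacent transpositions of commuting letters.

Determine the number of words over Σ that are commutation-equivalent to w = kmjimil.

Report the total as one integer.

35

#0=k has no predecessor
#1=m has no predecessor
#2=j depends on [1:m]
#3=i depends on [0:k]
#4=m depends on [2:j]
#5=i depends on [3:i]
#6=l depends on [4:m]
sources: [0:k, 1:m]
N(rest) = Σ N(rest − s) over sources s of rest; N(one piece) = 1:
  size 1 → [5]=1  [6]=1
  size 2 → [3,5]=1  [4,6]=1  [5,6]=2
  size 3 → [0,3,5]=1  [2,4,6]=1  [3,5,6]=3  [4,5,6]=3
  size 4 → [0,3,5,6]=4  [1,2,4,6]=1  [2,4,5,6]=4  [3,4,5,6]=6
  size 5 → [0,3,4,5,6]=10  [1,2,4,5,6]=5  [2,3,4,5,6]=10
  first=0(k) contributes 15
  first=1(m) contributes 20
|[w]| = 35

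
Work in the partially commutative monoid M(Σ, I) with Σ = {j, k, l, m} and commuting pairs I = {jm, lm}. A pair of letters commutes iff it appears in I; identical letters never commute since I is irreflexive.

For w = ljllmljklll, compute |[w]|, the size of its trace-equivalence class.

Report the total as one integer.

drop 0:l onto floor
drop 1:j onto {0:l}
drop 2:l onto {1:j}
drop 3:l onto {2:l}
drop 4:m onto floor
drop 5:l onto {3:l}
drop 6:j onto {5:l}
drop 7:k onto {4:m, 6:j}
drop 8:l onto {7:k}
drop 9:l onto {8:l}
drop 10:l onto {9:l}
ground layer = {0:l, 4:m}
drop-orders for the pieces not yet dropped (sum over which currently-grounded one goes next):
  1 to go: {10} 1
  2 to go: {9,10} 1
  3 to go: {8,9,10} 1
  4 to go: {7,8,9,10} 1
  5 to go: {4,7,8,9,10} 1  {6,7,8,9,10} 1
  6 to go: {4,6,7,8,9,10} 2  {5,6,7,8,9,10} 1
  7 to go: {3,5,6,7,8,9,10} 1  {4,5,6,7,8,9,10} 3
  8 to go: {2,3,5,6,7,8,9,10} 1  {3,4,5,6,7,8,9,10} 4
  9 to go: {1,2,3,5,6,7,8,9,10} 1  {2,3,4,5,6,7,8,9,10} 5
  if 0:l drops first: 6 orders
  if 4:m drops first: 1 orders
heap linearizations: 7

7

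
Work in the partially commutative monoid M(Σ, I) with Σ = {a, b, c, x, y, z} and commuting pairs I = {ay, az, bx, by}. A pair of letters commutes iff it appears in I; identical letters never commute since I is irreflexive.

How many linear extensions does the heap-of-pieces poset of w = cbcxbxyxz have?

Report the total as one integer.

#0=c has no predecessor
#1=b depends on [0:c]
#2=c depends on [1:b]
#3=x depends on [2:c]
#4=b depends on [2:c]
#5=x depends on [3:x]
#6=y depends on [5:x]
#7=x depends on [6:y]
#8=z depends on [4:b, 7:x]
sources: [0:c]
N(rest) = Σ N(rest − s) over sources s of rest; N(one piece) = 1:
  size 1 → [8]=1
  size 2 → [4,8]=1  [7,8]=1
  size 3 → [4,7,8]=2  [6,7,8]=1
  size 4 → [4,6,7,8]=3  [5,6,7,8]=1
  size 5 → [3,5,6,7,8]=1  [4,5,6,7,8]=4
  size 6 → [3,4,5,6,7,8]=5
  size 7 → [2,3,4,5,6,7,8]=5
  first=0(c) contributes 5

5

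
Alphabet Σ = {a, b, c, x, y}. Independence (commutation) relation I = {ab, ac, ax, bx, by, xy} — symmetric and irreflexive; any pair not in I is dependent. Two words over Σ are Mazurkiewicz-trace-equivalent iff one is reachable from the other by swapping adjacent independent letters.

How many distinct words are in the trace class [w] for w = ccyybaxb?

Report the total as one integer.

60

piece 0:c — minimal
piece 1:c rests on {0:c}
piece 2:y rests on {1:c}
piece 3:y rests on {2:y}
piece 4:b rests on {1:c}
piece 5:a rests on {3:y}
piece 6:x rests on {1:c}
piece 7:b rests on {4:b}
minimal pieces: {0:c}
ways to finish when only these pieces remain (= sum over removing one remaining piece with nothing left below it):
  1 left: {5}→1  {6}→1  {7}→1
  2 left: {3,5}→1  {4,7}→1  {5,6}→2  {5,7}→2  {6,7}→2
  3 left: {2,3,5}→1  {3,5,6}→3  {3,5,7}→3  {4,5,7}→3  {4,6,7}→3  {5,6,7}→6
  4 left: {2,3,5,6}→4  {2,3,5,7}→4  {3,4,5,7}→6  {3,5,6,7}→12  {4,5,6,7}→12
  5 left: {2,3,4,5,7}→10  {2,3,5,6,7}→20  {3,4,5,6,7}→30
  6 left: {2,3,4,5,6,7}→60
  placing 0:c first → 60 extensions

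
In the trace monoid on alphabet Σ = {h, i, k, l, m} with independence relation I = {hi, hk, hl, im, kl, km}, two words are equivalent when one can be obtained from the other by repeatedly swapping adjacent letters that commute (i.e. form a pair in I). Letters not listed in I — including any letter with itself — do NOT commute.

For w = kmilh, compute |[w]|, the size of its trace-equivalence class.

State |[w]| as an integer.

piece 0:k — minimal
piece 1:m — minimal
piece 2:i rests on {0:k}
piece 3:l rests on {1:m, 2:i}
piece 4:h rests on {1:m}
minimal pieces: {0:k, 1:m}
ways to finish when only these pieces remain (= sum over removing one remaining piece with nothing left below it):
  1 left: {3}→1  {4}→1
  2 left: {2,3}→1  {3,4}→2
  3 left: {0,2,3}→1  {1,3,4}→2  {2,3,4}→3
  placing 0:k first → 5 extensions
  placing 1:m first → 4 extensions
total linear extensions = 9

9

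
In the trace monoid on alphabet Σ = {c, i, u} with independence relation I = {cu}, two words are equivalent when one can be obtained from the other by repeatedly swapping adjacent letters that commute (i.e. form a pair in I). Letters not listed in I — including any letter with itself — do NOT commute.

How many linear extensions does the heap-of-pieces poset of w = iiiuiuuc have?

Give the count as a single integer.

3

drop 0:i onto floor
drop 1:i onto {0:i}
drop 2:i onto {1:i}
drop 3:u onto {2:i}
drop 4:i onto {3:u}
drop 5:u onto {4:i}
drop 6:u onto {5:u}
drop 7:c onto {4:i}
ground layer = {0:i}
drop-orders for the pieces not yet dropped (sum over which currently-grounded one goes next):
  1 to go: {6} 1  {7} 1
  2 to go: {5,6} 1  {6,7} 2
  3 to go: {5,6,7} 3
  4 to go: {4,5,6,7} 3
  5 to go: {3,4,5,6,7} 3
  6 to go: {2,3,4,5,6,7} 3
  if 0:i drops first: 3 orders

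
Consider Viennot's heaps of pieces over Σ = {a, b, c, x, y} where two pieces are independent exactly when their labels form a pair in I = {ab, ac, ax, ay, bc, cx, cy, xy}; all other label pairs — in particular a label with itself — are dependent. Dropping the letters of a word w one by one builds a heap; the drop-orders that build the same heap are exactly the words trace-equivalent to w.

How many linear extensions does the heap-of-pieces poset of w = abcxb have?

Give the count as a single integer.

20

#0=a has no predecessor
#1=b has no predecessor
#2=c has no predecessor
#3=x depends on [1:b]
#4=b depends on [3:x]
sources: [0:a, 1:b, 2:c]
N(rest) = Σ N(rest − s) over sources s of rest; N(one piece) = 1:
  size 1 → [0]=1  [2]=1  [4]=1
  size 2 → [0,2]=2  [0,4]=2  [2,4]=2  [3,4]=1
  size 3 → [0,2,4]=6  [0,3,4]=3  [1,3,4]=1  [2,3,4]=3
  first=0(a) contributes 4
  first=1(b) contributes 12
  first=2(c) contributes 4
|[w]| = 20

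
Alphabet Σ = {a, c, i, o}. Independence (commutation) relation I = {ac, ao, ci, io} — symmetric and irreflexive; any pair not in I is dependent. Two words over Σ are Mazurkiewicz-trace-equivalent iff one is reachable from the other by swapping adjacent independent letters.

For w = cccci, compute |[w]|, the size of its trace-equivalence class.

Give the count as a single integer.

drop 0:c onto floor
drop 1:c onto {0:c}
drop 2:c onto {1:c}
drop 3:c onto {2:c}
drop 4:i onto floor
ground layer = {0:c, 4:i}
drop-orders for the pieces not yet dropped (sum over which currently-grounded one goes next):
  1 to go: {3} 1  {4} 1
  2 to go: {2,3} 1  {3,4} 2
  3 to go: {1,2,3} 1  {2,3,4} 3
  if 0:c drops first: 4 orders
  if 4:i drops first: 1 orders
heap linearizations: 5

5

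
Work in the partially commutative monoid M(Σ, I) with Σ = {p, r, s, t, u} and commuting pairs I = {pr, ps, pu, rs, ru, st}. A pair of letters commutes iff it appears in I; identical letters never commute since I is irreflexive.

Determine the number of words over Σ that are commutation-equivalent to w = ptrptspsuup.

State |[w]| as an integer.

310

piece 0:p — minimal
piece 1:t rests on {0:p}
piece 2:r rests on {1:t}
piece 3:p rests on {1:t}
piece 4:t rests on {2:r, 3:p}
piece 5:s — minimal
piece 6:p rests on {4:t}
piece 7:s rests on {5:s}
piece 8:u rests on {4:t, 7:s}
piece 9:u rests on {8:u}
piece 10:p rests on {6:p}
minimal pieces: {0:p, 5:s}
ways to finish when only these pieces remain (= sum over removing one remaining piece with nothing left below it):
  1 left: {9}→1  {10}→1
  2 left: {6,10}→1  {8,9}→1  {9,10}→2
  3 left: {6,9,10}→3  {7,8,9}→1  {8,9,10}→3
  4 left: {5,7,8,9}→1  {6,8,9,10}→6  {7,8,9,10}→4
  5 left: {4,6,8,9,10}→6  {5,7,8,9,10}→5  {6,7,8,9,10}→10
  6 left: {2,4,6,8,9,10}→6  {3,4,6,8,9,10}→6  {4,6,7,8,9,10}→16  {5,6,7,8,9,10}→15
  7 left: {2,3,4,6,8,9,10}→12  {2,4,6,7,8,9,10}→22  {3,4,6,7,8,9,10}→22  {4,5,6,7,8,9,10}→31
  8 left: {1,2,3,4,6,8,9,10}→12  {2,3,4,6,7,8,9,10}→56  {2,4,5,6,7,8,9,10}→53  {3,4,5,6,7,8,9,10}→53
  9 left: {0,1,2,3,4,6,8,9,10}→12  {1,2,3,4,6,7,8,9,10}→68  {2,3,4,5,6,7,8,9,10}→162
  placing 0:p first → 230 extensions
  placing 5:s first → 80 extensions
total linear extensions = 310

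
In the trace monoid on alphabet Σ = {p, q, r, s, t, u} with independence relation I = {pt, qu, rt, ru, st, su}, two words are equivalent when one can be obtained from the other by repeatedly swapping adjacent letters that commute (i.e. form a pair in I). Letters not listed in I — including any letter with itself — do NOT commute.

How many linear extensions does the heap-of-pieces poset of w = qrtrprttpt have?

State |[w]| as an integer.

126

drop 0:q onto floor
drop 1:r onto {0:q}
drop 2:t onto {0:q}
drop 3:r onto {1:r}
drop 4:p onto {3:r}
drop 5:r onto {4:p}
drop 6:t onto {2:t}
drop 7:t onto {6:t}
drop 8:p onto {5:r}
drop 9:t onto {7:t}
ground layer = {0:q}
drop-orders for the pieces not yet dropped (sum over which currently-grounded one goes next):
  1 to go: {8} 1  {9} 1
  2 to go: {5,8} 1  {7,9} 1  {8,9} 2
  3 to go: {4,5,8} 1  {5,8,9} 3  {6,7,9} 1  {7,8,9} 3
  4 to go: {2,6,7,9} 1  {3,4,5,8} 1  {4,5,8,9} 4  {5,7,8,9} 6  {6,7,8,9} 4
  5 to go: {1,3,4,5,8} 1  {2,6,7,8,9} 5  {3,4,5,8,9} 5  {4,5,7,8,9} 10  {5,6,7,8,9} 10
  6 to go: {1,3,4,5,8,9} 6  {2,5,6,7,8,9} 15  {3,4,5,7,8,9} 15  {4,5,6,7,8,9} 20
  7 to go: {1,3,4,5,7,8,9} 21  {2,4,5,6,7,8,9} 35  {3,4,5,6,7,8,9} 35
  8 to go: {1,3,4,5,6,7,8,9} 56  {2,3,4,5,6,7,8,9} 70
  if 0:q drops first: 126 orders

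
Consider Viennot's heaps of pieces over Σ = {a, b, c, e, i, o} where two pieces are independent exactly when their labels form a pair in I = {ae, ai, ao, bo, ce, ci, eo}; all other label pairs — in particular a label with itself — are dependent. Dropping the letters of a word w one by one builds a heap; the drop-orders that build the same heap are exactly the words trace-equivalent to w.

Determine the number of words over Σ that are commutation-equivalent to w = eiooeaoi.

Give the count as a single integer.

32

piece 0:e — minimal
piece 1:i rests on {0:e}
piece 2:o rests on {1:i}
piece 3:o rests on {2:o}
piece 4:e rests on {1:i}
piece 5:a — minimal
piece 6:o rests on {3:o}
piece 7:i rests on {4:e, 6:o}
minimal pieces: {0:e, 5:a}
ways to finish when only these pieces remain (= sum over removing one remaining piece with nothing left below it):
  1 left: {5}→1  {7}→1
  2 left: {4,7}→1  {5,7}→2  {6,7}→1
  3 left: {3,6,7}→1  {4,5,7}→3  {4,6,7}→2  {5,6,7}→3
  4 left: {2,3,6,7}→1  {3,4,6,7}→3  {3,5,6,7}→4  {4,5,6,7}→8
  5 left: {2,3,4,6,7}→4  {2,3,5,6,7}→5  {3,4,5,6,7}→15
  6 left: {1,2,3,4,6,7}→4  {2,3,4,5,6,7}→24
  placing 0:e first → 28 extensions
  placing 5:a first → 4 extensions
total linear extensions = 32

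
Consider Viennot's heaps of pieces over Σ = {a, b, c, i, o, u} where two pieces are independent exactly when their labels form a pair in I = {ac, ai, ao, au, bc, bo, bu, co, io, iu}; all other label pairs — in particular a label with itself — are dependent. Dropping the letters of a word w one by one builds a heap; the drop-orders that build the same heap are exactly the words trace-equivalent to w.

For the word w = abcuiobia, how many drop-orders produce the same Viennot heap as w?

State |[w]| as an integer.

128

piece 0:a — minimal
piece 1:b rests on {0:a}
piece 2:c — minimal
piece 3:u rests on {2:c}
piece 4:i rests on {1:b, 2:c}
piece 5:o rests on {3:u}
piece 6:b rests on {4:i}
piece 7:i rests on {6:b}
piece 8:a rests on {6:b}
minimal pieces: {0:a, 2:c}
ways to finish when only these pieces remain (= sum over removing one remaining piece with nothing left below it):
  1 left: {5}→1  {7}→1  {8}→1
  2 left: {3,5}→1  {5,7}→2  {5,8}→2  {7,8}→2
  3 left: {3,5,7}→3  {3,5,8}→3  {5,7,8}→6  {6,7,8}→2
  4 left: {3,5,7,8}→12  {4,6,7,8}→2  {5,6,7,8}→8
  5 left: {1,4,6,7,8}→2  {3,5,6,7,8}→20  {4,5,6,7,8}→10
  6 left: {0,1,4,6,7,8}→2  {1,4,5,6,7,8}→12  {3,4,5,6,7,8}→30
  7 left: {0,1,4,5,6,7,8}→14  {1,3,4,5,6,7,8}→42  {2,3,4,5,6,7,8}→30
  placing 0:a first → 72 extensions
  placing 2:c first → 56 extensions
total linear extensions = 128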